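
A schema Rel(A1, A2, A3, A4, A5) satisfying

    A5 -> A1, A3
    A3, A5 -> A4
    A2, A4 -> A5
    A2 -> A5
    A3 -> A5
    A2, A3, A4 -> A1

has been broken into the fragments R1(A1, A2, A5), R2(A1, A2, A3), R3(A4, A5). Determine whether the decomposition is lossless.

Chase test. Columns are A1, A2, A3, A4, A5; row i has aⱼ where attribute j ∈ Ri, else bᵢⱼ.
Initial tableau (one row per fragment):
  row 1: a1 a2 b13 b14 a5
  row 2: a1 a2 a3 b24 b25
  row 3: b31 b32 b33 a4 a5
Rows 1 and 3 agree on A5; apply A5→A1, A3 and equate their A1, A3 entries.
Rows 1 and 3 agree on A3, A5; apply A3, A5→A4 and equate their A4 entries.
Rows 1 and 2 agree on A2; apply A2→A5 and equate their A5 entries.
Rows 1 and 2 agree on A5; apply A5→A1, A3 and equate their A1, A3 entries.
Rows 1 and 2 agree on A3, A5; apply A3, A5→A4 and equate their A4 entries.
Row 1 is now all distinguished symbols — the join is lossless.

Yes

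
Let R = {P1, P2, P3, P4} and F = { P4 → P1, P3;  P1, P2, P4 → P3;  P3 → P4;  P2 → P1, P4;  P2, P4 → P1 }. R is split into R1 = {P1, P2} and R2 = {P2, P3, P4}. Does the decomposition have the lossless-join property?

Common attributes: R1 ∩ R2 = {P2}.
Closure of {P2}: P2 → P1, P4 applies, adding P1, P4; P4 → P1, P3 applies, adding P3. So (P2)⁺ = {P1, P2, P3, P4}.
This closure contains every attribute of R1, so R1 ∩ R2 → R1. The join is lossless.

Yes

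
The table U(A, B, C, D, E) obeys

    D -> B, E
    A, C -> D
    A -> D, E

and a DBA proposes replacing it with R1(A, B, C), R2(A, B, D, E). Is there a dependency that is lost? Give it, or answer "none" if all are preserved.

D → B, E lies within R2.
A, C → D: restricted closure across fragments reaches D.
A → D, E lies within R2.
Every dependency is enforceable on the fragments, so the decomposition is dependency-preserving.

none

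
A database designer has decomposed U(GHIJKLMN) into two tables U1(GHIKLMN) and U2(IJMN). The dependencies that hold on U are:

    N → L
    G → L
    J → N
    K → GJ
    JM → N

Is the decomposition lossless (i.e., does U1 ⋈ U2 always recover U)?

No

Common attributes: U1 ∩ U2 = {IMN}.
Closure of {IMN}: N → L applies, adding L. So (IMN)⁺ = {ILMN}.
The closure contains neither all of U1 = {GHIKLMN} nor all of U2 = {IJMN}, so the common attributes are not a superkey of either fragment. The join is lossy.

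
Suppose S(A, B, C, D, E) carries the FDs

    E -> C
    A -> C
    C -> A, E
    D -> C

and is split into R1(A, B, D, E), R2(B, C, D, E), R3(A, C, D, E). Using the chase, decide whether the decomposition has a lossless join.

Chase test. Columns are A, B, C, D, E; row i has aⱼ where attribute j ∈ Ri, else bᵢⱼ.
Initial tableau (one row per fragment):
  row 1: a1 a2 b13 a4 a5
  row 2: b21 a2 a3 a4 a5
  row 3: a1 b32 a3 a4 a5
Rows 1 and 2 agree on E; apply E→C and equate their C entries.
Rows 1 and 2 agree on C; apply C→A, E and equate their A, E entries.
Row 1 is now all distinguished symbols — the join is lossless.

Yes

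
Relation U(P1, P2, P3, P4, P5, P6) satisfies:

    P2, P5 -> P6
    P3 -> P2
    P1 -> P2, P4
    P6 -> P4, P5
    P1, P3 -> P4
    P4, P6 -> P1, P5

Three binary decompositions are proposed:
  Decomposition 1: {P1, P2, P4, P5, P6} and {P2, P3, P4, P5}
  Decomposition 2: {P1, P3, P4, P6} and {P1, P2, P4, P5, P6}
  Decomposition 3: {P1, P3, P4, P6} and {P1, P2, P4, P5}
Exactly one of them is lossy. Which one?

Decomposition 3

Decomposition 1: common = {P2, P4, P5}, closure = {P1, P2, P4, P5, P6} → lossless.
Decomposition 2: common = {P1, P4, P6}, closure = {P1, P2, P4, P5, P6} → lossless.
Decomposition 3: common = {P1, P4}, closure = {P1, P2, P4} → lossy.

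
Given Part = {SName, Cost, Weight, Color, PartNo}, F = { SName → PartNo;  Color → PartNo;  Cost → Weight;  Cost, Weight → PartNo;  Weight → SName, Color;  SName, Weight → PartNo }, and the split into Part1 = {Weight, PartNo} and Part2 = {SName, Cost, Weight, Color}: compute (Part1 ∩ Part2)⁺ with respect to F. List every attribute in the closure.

SName, Weight, Color, PartNo

Part1 ∩ Part2 = {Weight}.
Weight → SName, Color applies, adding SName, Color
SName, Weight → PartNo applies, adding PartNo
Closure: {SName, Weight, Color, PartNo}.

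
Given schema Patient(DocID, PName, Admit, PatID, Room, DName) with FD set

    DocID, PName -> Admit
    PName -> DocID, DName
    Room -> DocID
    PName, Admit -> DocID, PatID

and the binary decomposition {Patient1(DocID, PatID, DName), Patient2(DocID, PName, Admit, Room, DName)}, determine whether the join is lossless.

Common attributes: Patient1 ∩ Patient2 = {DocID, DName}.
No dependency enlarges {DocID, DName}, so (DocID, DName)⁺ = {DocID, DName}.
The closure contains neither all of Patient1 = {DocID, PatID, DName} nor all of Patient2 = {DocID, PName, Admit, Room, DName}, so the common attributes are not a superkey of either fragment. The join is lossy.

No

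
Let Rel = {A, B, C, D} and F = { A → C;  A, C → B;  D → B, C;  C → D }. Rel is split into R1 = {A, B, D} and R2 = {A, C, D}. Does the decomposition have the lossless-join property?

Common attributes: R1 ∩ R2 = {A, D}.
Closure of {A, D}: A → C applies, adding C; A, C → B applies, adding B. So (A, D)⁺ = {A, B, C, D}.
This closure contains every attribute of R1, so R1 ∩ R2 → R1. The join is lossless.

Yes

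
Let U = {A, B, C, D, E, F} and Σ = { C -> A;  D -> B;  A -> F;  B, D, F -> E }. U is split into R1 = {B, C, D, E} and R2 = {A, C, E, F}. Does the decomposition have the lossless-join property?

Common attributes: R1 ∩ R2 = {C, E}.
Closure of {C, E}: C → A applies, adding A; A → F applies, adding F. So (C, E)⁺ = {A, C, E, F}.
This closure contains every attribute of R2, so R1 ∩ R2 → R2. The join is lossless.

Yes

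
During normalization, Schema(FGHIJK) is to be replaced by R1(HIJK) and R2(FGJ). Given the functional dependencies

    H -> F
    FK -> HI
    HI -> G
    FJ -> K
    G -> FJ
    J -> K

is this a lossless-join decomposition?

Common attributes: R1 ∩ R2 = {J}.
Closure of {J}: J → K applies, adding K. So (J)⁺ = {JK}.
The closure contains neither all of R1 = {HIJK} nor all of R2 = {FGJ}, so the common attributes are not a superkey of either fragment. The join is lossy.

No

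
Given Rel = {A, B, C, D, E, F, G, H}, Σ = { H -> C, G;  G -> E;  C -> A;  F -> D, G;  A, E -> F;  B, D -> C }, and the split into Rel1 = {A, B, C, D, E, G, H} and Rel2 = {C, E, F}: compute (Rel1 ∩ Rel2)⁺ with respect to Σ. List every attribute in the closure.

Rel1 ∩ Rel2 = {C, E}.
C → A applies, adding A
A, E → F applies, adding F
F → D, G applies, adding D, G
Closure: {A, C, D, E, F, G}.

A, C, D, E, F, G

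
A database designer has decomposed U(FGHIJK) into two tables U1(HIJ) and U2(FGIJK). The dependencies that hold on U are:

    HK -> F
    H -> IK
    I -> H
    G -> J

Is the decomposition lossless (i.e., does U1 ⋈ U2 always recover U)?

Common attributes: U1 ∩ U2 = {IJ}.
Closure of {IJ}: I → H applies, adding H; H → IK applies, adding K; HK → F applies, adding F. So (IJ)⁺ = {FHIJK}.
This closure contains every attribute of U1, so U1 ∩ U2 → U1. The join is lossless.

Yes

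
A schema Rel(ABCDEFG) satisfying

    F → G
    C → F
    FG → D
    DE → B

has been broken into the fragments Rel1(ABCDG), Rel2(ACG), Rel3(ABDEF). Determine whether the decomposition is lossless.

No

Chase test. Columns are ABCDEFG; row i has aⱼ where attribute j ∈ Reli, else bᵢⱼ.
Initial tableau (one row per fragment):
  row 1: a1 a2 a3 a4 b15 b16 a7
  row 2: a1 b22 a3 b24 b25 b26 a7
  row 3: a1 a2 b33 a4 a5 a6 b37
Rows 1 and 2 agree on C; apply C→F and equate their F entries.
Rows 1 and 2 agree on FG; apply FG→D and equate their D entries.
No row becomes fully distinguished — the join is lossy.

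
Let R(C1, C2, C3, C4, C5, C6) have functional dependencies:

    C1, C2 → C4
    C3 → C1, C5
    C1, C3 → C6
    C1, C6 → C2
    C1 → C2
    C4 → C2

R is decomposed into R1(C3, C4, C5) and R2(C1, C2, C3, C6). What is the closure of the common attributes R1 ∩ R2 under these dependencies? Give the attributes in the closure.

C1, C2, C3, C4, C5, C6

R1 ∩ R2 = {C3}.
C3 → C1, C5 applies, adding C1, C5
C1, C3 → C6 applies, adding C6
C1, C6 → C2 applies, adding C2
C1, C2 → C4 applies, adding C4
Closure: {C1, C2, C3, C4, C5, C6}.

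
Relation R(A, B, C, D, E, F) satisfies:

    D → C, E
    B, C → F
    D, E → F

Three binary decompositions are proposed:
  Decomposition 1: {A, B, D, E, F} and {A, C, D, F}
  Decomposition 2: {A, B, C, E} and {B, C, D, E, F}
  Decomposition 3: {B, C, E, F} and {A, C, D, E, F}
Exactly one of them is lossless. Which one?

Decomposition 1: common = {A, D, F}, closure = {A, C, D, E, F} → lossless.
Decomposition 2: common = {B, C, E}, closure = {B, C, E, F} → lossy.
Decomposition 3: common = {C, E, F}, closure = {C, E, F} → lossy.

Decomposition 1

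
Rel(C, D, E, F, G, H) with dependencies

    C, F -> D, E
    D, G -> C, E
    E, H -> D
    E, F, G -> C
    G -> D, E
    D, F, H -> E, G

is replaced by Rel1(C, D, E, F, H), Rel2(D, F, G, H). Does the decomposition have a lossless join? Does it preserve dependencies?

Lossless test: (D, F, H)⁺ = {C, D, E, F, G, H}, which contains all of one fragment — lossless.
Dependency preservation: the restricted closure of {D, G} across the fragments never reaches {C, E}, so D, G → C, E cannot be enforced without a join — not preserved.

lossless but not dependency-preserving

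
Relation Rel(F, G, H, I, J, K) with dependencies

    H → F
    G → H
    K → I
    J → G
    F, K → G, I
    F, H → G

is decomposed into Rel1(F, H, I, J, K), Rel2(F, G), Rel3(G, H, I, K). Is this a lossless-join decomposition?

Yes

Chase test. Columns are F, G, H, I, J, K; row i has aⱼ where attribute j ∈ Reli, else bᵢⱼ.
Initial tableau (one row per fragment):
  row 1: a1 b12 a3 a4 a5 a6
  row 2: a1 a2 b23 b24 b25 b26
  row 3: b31 a2 a3 a4 b35 a6
Rows 1 and 3 agree on H; apply H→F and equate their F entries.
Rows 2 and 3 agree on G; apply G→H and equate their H entries.
Rows 1 and 3 agree on F, K; apply F, K→G, I and equate their G, I entries.
Row 1 is now all distinguished symbols — the join is lossless.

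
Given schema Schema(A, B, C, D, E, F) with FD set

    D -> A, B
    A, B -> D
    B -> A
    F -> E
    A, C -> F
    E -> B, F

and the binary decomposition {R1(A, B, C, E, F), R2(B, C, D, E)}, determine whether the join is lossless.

Yes

Common attributes: R1 ∩ R2 = {B, C, E}.
Closure of {B, C, E}: B → A applies, adding A; A, C → F applies, adding F; A, B → D applies, adding D. So (B, C, E)⁺ = {A, B, C, D, E, F}.
This closure contains every attribute of R1, so R1 ∩ R2 → R1. The join is lossless.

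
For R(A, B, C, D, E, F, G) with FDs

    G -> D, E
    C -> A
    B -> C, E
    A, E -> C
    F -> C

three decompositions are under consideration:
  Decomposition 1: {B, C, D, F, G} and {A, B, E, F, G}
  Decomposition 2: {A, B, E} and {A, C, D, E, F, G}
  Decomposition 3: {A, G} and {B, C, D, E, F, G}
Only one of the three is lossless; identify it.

Decomposition 1

Decomposition 1: common = {B, F, G}, closure = {A, B, C, D, E, F, G} → lossless.
Decomposition 2: common = {A, E}, closure = {A, C, E} → lossy.
Decomposition 3: common = {G}, closure = {D, E, G} → lossy.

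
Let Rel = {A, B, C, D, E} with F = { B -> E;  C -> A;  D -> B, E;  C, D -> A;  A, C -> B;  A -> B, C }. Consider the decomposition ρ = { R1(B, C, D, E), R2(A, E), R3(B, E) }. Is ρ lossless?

Chase test. Columns are A, B, C, D, E; row i has aⱼ where attribute j ∈ Ri, else bᵢⱼ.
Initial tableau (one row per fragment):
  row 1: b11 a2 a3 a4 a5
  row 2: a1 b22 b23 b24 a5
  row 3: b31 a2 b33 b34 a5
No row becomes fully distinguished — the join is lossy.

No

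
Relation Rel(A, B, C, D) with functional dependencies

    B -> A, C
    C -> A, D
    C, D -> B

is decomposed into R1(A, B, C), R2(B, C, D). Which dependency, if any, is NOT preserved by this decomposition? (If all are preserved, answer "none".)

none

B → A, C lies within R1.
C → A, D: restricted closure across fragments reaches A, D.
C, D → B lies within R2.
Every dependency is enforceable on the fragments, so the decomposition is dependency-preserving.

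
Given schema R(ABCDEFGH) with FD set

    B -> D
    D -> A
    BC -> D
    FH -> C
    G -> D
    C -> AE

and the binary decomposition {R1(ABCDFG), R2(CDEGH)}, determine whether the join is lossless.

Common attributes: R1 ∩ R2 = {CDG}.
Closure of {CDG}: D → A applies, adding A; C → AE applies, adding E. So (CDG)⁺ = {ACDEG}.
The closure contains neither all of R1 = {ABCDFG} nor all of R2 = {CDEGH}, so the common attributes are not a superkey of either fragment. The join is lossy.

No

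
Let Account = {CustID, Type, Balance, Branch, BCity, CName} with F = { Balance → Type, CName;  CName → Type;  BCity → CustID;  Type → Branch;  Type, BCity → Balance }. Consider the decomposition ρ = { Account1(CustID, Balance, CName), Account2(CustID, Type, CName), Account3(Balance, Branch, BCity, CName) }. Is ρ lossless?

Chase test. Columns are CustID, Type, Balance, Branch, BCity, CName; row i has aⱼ where attribute j ∈ Accounti, else bᵢⱼ.
Initial tableau (one row per fragment):
  row 1: a1 b12 a3 b14 b15 a6
  row 2: a1 a2 b23 b24 b25 a6
  row 3: b31 b32 a3 a4 a5 a6
Rows 1 and 3 agree on Balance; apply Balance→Type, CName and equate their Type, CName entries.
Rows 1 and 2 agree on CName; apply CName→Type and equate their Type entries.
Rows 1 and 2 agree on Type; apply Type→Branch and equate their Branch entries.
Rows 1 and 3 agree on Type; apply Type→Branch and equate their Branch entries.
No row becomes fully distinguished — the join is lossy.

No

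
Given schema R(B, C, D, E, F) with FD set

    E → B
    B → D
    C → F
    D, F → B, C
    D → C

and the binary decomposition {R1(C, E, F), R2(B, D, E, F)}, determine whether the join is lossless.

Yes

Common attributes: R1 ∩ R2 = {E, F}.
Closure of {E, F}: E → B applies, adding B; B → D applies, adding D; D, F → B, C applies, adding C. So (E, F)⁺ = {B, C, D, E, F}.
This closure contains every attribute of R1, so R1 ∩ R2 → R1. The join is lossless.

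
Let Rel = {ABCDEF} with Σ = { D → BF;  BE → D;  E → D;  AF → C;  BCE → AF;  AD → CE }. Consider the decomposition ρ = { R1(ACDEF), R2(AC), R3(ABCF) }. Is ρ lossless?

Chase test. Columns are ABCDEF; row i has aⱼ where attribute j ∈ Ri, else bᵢⱼ.
Initial tableau (one row per fragment):
  row 1: a1 b12 a3 a4 a5 a6
  row 2: a1 b22 a3 b24 b25 b26
  row 3: a1 a2 a3 b34 b35 a6
No row becomes fully distinguished — the join is lossy.

No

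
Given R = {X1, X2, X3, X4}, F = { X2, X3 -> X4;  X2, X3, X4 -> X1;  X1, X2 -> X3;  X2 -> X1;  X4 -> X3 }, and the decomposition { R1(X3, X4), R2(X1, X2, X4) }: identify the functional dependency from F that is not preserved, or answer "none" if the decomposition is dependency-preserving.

X2, X3 → X4: restricted closure across fragments reaches X4.
X2, X3, X4 → X1: restricted closure across fragments reaches X1.
X1, X2 → X3: restricted closure across fragments reaches X3.
X2 → X1 lies within R2.
X4 → X3 lies within R1.
Every dependency is enforceable on the fragments, so the decomposition is dependency-preserving.

none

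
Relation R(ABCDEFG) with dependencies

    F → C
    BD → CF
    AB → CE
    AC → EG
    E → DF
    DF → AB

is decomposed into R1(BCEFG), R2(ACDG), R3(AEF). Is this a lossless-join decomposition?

Chase test. Columns are ABCDEFG; row i has aⱼ where attribute j ∈ Ri, else bᵢⱼ.
Initial tableau (one row per fragment):
  row 1: b11 a2 a3 b14 a5 a6 a7
  row 2: a1 b22 a3 a4 b25 b26 a7
  row 3: a1 b32 b33 b34 a5 a6 b37
Rows 1 and 3 agree on F; apply F→C and equate their C entries.
Rows 2 and 3 agree on AC; apply AC→EG and equate their EG entries.
Rows 1 and 2 agree on E; apply E→DF and equate their DF entries.
Rows 1 and 3 agree on E; apply E→DF and equate their DF entries.
Rows 1 and 2 agree on DF; apply DF→AB and equate their AB entries.
Rows 1 and 3 agree on DF; apply DF→AB and equate their AB entries.
Row 1 is now all distinguished symbols — the join is lossless.

Yes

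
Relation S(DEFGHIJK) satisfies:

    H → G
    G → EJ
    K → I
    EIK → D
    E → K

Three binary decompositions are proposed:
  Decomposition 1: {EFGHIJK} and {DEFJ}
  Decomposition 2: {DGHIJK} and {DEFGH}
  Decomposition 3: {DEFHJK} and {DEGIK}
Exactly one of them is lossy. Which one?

Decomposition 1: common = {EFJ}, closure = {DEFIJK} → lossless.
Decomposition 2: common = {DGH}, closure = {DEGHIJK} → lossless.
Decomposition 3: common = {DEK}, closure = {DEIK} → lossy.

Decomposition 3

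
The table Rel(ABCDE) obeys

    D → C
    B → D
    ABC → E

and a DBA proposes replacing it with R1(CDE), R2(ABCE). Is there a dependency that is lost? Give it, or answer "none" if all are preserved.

Check B → D: no single fragment contains all of {BD}, and the restricted closure of {B} across the fragments never reaches {D}.
D → C is preserved.
ABC → E is preserved.

B → D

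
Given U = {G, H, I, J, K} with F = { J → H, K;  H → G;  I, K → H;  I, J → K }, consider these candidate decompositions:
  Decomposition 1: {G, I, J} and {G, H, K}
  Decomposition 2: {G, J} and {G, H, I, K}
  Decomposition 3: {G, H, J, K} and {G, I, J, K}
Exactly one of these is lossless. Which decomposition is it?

Decomposition 3

Decomposition 1: common = {G}, closure = {G} → lossy.
Decomposition 2: common = {G}, closure = {G} → lossy.
Decomposition 3: common = {G, J, K}, closure = {G, H, J, K} → lossless.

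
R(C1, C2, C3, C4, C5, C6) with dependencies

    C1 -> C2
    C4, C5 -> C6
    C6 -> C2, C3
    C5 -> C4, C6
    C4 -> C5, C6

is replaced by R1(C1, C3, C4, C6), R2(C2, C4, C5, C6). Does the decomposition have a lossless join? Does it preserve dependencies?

Lossless test: (C4, C6)⁺ = {C2, C3, C4, C5, C6}, which contains all of one fragment — lossless.
Dependency preservation: the restricted closure of {C1} across the fragments never reaches {C2}, so C1 → C2 cannot be enforced without a join — not preserved.

lossless but not dependency-preserving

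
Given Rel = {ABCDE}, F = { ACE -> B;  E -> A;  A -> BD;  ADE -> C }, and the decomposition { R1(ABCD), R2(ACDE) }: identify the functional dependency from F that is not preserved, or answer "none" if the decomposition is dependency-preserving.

ACE → B: restricted closure across fragments reaches B.
E → A lies within R2.
A → BD lies within R1.
ADE → C lies within R2.
Every dependency is enforceable on the fragments, so the decomposition is dependency-preserving.

none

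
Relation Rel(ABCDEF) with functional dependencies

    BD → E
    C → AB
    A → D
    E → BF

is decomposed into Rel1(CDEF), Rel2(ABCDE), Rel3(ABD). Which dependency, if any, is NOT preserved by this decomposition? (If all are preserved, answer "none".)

none

BD → E lies within Rel2.
C → AB lies within Rel2.
A → D lies within Rel2.
E → BF: restricted closure across fragments reaches BF.
Every dependency is enforceable on the fragments, so the decomposition is dependency-preserving.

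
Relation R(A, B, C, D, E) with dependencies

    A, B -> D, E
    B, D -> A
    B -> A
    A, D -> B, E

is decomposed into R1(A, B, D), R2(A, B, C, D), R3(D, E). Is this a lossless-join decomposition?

No

Chase test. Columns are A, B, C, D, E; row i has aⱼ where attribute j ∈ Ri, else bᵢⱼ.
Initial tableau (one row per fragment):
  row 1: a1 a2 b13 a4 b15
  row 2: a1 a2 a3 a4 b25
  row 3: b31 b32 b33 a4 a5
Rows 1 and 2 agree on A, B; apply A, B→D, E and equate their D, E entries.
No row becomes fully distinguished — the join is lossy.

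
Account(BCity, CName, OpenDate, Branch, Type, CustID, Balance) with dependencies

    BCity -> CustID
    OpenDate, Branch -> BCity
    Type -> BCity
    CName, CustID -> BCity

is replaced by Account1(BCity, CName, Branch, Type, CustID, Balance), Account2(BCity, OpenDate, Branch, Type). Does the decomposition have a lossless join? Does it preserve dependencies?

lossy but dependency-preserving

Lossless test: (BCity, Branch, Type)⁺ = {BCity, Branch, Type, CustID}, which is a superkey of neither fragment — lossy.
Dependency preservation: every FD's attributes lie within a single fragment, so each can be enforced locally — preserved.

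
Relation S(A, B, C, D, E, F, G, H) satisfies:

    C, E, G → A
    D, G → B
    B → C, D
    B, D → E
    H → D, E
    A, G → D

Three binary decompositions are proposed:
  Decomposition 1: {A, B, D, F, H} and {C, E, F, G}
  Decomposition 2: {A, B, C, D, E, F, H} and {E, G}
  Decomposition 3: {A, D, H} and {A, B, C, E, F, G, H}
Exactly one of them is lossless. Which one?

Decomposition 1: common = {F}, closure = {F} → lossy.
Decomposition 2: common = {E}, closure = {E} → lossy.
Decomposition 3: common = {A, H}, closure = {A, D, E, H} → lossless.

Decomposition 3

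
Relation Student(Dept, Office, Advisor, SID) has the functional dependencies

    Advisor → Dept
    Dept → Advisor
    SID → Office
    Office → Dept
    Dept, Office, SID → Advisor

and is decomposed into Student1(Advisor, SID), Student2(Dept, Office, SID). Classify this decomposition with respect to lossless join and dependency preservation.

Lossless test: (SID)⁺ = {Dept, Office, Advisor, SID}, which contains all of one fragment — lossless.
Dependency preservation: the restricted closure of {Advisor} across the fragments never reaches {Dept}, so Advisor → Dept cannot be enforced without a join — not preserved.

lossless but not dependency-preserving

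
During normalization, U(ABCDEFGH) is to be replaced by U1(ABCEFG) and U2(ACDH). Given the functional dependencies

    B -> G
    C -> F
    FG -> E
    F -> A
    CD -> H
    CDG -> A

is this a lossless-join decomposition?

No

Common attributes: U1 ∩ U2 = {AC}.
Closure of {AC}: C → F applies, adding F. So (AC)⁺ = {ACF}.
The closure contains neither all of U1 = {ABCEFG} nor all of U2 = {ACDH}, so the common attributes are not a superkey of either fragment. The join is lossy.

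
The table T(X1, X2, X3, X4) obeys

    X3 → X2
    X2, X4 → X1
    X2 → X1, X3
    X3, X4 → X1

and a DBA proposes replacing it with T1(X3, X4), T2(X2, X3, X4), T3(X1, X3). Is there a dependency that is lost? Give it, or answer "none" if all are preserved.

none

X3 → X2 lies within T2.
X2, X4 → X1: restricted closure across fragments reaches X1.
X2 → X1, X3: restricted closure across fragments reaches X1, X3.
X3, X4 → X1: restricted closure across fragments reaches X1.
Every dependency is enforceable on the fragments, so the decomposition is dependency-preserving.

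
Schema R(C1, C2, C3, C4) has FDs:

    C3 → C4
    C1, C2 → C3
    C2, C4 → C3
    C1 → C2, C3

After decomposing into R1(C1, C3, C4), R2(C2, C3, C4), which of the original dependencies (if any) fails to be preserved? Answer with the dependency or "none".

Check C1 → C2, C3: no single fragment contains all of {C1, C2, C3}, and the restricted closure of {C1} across the fragments never reaches {C2, C3}.
C3 → C4 is preserved.
C1, C2 → C3 is preserved.
C2, C4 → C3 is preserved.

C1 → C2, C3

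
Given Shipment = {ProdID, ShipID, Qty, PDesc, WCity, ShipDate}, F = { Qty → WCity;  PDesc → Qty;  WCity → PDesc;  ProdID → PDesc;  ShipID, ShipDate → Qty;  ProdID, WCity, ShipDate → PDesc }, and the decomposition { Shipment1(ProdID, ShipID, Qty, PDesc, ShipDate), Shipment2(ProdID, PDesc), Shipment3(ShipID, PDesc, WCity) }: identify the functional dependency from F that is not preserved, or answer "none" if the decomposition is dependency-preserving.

none

Qty → WCity: restricted closure across fragments reaches WCity.
PDesc → Qty lies within Shipment1.
WCity → PDesc lies within Shipment3.
ProdID → PDesc lies within Shipment1.
ShipID, ShipDate → Qty lies within Shipment1.
ProdID, WCity, ShipDate → PDesc: restricted closure across fragments reaches PDesc.
Every dependency is enforceable on the fragments, so the decomposition is dependency-preserving.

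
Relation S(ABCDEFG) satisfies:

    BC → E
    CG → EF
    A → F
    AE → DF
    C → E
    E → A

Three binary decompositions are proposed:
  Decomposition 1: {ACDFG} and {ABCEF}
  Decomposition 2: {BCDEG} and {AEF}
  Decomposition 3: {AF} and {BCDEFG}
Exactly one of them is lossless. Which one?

Decomposition 1: common = {ACF}, closure = {ACDEF} → lossy.
Decomposition 2: common = {E}, closure = {ADEF} → lossless.
Decomposition 3: common = {F}, closure = {F} → lossy.

Decomposition 2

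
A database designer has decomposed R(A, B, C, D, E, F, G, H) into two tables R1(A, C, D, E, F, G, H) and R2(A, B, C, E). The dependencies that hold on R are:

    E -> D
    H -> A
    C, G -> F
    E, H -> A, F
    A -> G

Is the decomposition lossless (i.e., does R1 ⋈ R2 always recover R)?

No

Common attributes: R1 ∩ R2 = {A, C, E}.
Closure of {A, C, E}: E → D applies, adding D; A → G applies, adding G; C, G → F applies, adding F. So (A, C, E)⁺ = {A, C, D, E, F, G}.
The closure contains neither all of R1 = {A, C, D, E, F, G, H} nor all of R2 = {A, B, C, E}, so the common attributes are not a superkey of either fragment. The join is lossy.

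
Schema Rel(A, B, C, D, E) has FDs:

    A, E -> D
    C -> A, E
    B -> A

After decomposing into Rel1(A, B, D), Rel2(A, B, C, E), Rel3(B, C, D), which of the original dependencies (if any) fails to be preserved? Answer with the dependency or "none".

Check A, E → D: no single fragment contains all of {A, D, E}, and the restricted closure of {A, E} across the fragments never reaches {D}.
C → A, E is preserved.
B → A is preserved.

A, E -> D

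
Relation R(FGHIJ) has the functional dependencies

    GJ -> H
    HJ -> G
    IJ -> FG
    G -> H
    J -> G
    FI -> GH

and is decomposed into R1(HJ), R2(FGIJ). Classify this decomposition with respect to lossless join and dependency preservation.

lossless but not dependency-preserving

Lossless test: (J)⁺ = {GHJ}, which contains all of one fragment — lossless.
Dependency preservation: the restricted closure of {G} across the fragments never reaches {H}, so G → H cannot be enforced without a join — not preserved.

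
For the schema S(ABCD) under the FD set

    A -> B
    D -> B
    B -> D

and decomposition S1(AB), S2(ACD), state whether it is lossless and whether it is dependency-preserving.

Lossless test: (A)⁺ = {ABD}, which contains all of one fragment — lossless.
Dependency preservation: the restricted closure of {D} across the fragments never reaches {B}, so D → B cannot be enforced without a join — not preserved.

lossless but not dependency-preserving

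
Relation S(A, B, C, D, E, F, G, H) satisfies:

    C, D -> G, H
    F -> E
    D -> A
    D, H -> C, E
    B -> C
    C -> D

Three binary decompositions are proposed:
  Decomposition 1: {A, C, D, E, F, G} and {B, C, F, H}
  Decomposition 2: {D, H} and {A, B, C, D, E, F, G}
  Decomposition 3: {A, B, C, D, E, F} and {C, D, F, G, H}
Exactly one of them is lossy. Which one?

Decomposition 2

Decomposition 1: common = {C, F}, closure = {A, C, D, E, F, G, H} → lossless.
Decomposition 2: common = {D}, closure = {A, D} → lossy.
Decomposition 3: common = {C, D, F}, closure = {A, C, D, E, F, G, H} → lossless.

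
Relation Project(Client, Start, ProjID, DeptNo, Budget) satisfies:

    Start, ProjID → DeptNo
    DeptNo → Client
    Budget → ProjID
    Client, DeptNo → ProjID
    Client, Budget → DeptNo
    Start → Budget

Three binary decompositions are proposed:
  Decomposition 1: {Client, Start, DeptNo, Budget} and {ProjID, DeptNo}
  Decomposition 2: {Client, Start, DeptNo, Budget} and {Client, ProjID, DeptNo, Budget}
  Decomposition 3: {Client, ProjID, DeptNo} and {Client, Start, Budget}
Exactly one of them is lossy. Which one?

Decomposition 3

Decomposition 1: common = {DeptNo}, closure = {Client, ProjID, DeptNo} → lossless.
Decomposition 2: common = {Client, DeptNo, Budget}, closure = {Client, ProjID, DeptNo, Budget} → lossless.
Decomposition 3: common = {Client}, closure = {Client} → lossy.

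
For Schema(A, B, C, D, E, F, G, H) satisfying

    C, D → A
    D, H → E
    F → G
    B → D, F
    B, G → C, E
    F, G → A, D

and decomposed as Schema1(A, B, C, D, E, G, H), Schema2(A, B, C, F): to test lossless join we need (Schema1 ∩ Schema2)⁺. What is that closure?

A, B, C, D, E, F, G

Schema1 ∩ Schema2 = {A, B, C}.
B → D, F applies, adding D, F
F → G applies, adding G
B, G → C, E applies, adding E
Closure: {A, B, C, D, E, F, G}.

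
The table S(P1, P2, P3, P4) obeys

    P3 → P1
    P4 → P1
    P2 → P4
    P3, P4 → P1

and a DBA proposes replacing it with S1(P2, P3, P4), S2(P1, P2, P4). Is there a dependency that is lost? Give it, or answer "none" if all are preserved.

Check P3 → P1: no single fragment contains all of {P1, P3}, and the restricted closure of {P3} across the fragments never reaches {P1}.
P4 → P1 is preserved.
P2 → P4 is preserved.
P3, P4 → P1 is preserved.

P3 → P1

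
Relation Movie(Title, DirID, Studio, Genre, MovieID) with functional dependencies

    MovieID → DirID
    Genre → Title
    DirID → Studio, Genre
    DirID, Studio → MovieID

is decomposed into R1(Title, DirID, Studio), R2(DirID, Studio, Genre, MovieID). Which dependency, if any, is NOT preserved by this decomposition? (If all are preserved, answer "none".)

Check Genre → Title: no single fragment contains all of {Title, Genre}, and the restricted closure of {Genre} across the fragments never reaches {Title}.
MovieID → DirID is preserved.
DirID → Studio, Genre is preserved.
DirID, Studio → MovieID is preserved.

Genre → Title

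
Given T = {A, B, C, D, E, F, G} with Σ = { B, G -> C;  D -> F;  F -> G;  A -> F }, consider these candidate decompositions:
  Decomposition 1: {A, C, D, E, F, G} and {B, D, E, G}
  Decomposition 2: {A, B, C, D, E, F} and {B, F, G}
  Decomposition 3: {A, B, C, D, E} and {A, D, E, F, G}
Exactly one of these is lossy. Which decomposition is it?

Decomposition 1: common = {D, E, G}, closure = {D, E, F, G} → lossy.
Decomposition 2: common = {B, F}, closure = {B, C, F, G} → lossless.
Decomposition 3: common = {A, D, E}, closure = {A, D, E, F, G} → lossless.

Decomposition 1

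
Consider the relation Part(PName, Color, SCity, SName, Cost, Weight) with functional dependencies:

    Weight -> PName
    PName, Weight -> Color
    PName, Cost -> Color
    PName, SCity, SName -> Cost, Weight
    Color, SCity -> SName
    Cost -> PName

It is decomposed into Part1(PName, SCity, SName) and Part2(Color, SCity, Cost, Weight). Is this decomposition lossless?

No

Common attributes: Part1 ∩ Part2 = {SCity}.
No dependency enlarges {SCity}, so (SCity)⁺ = {SCity}.
The closure contains neither all of Part1 = {PName, SCity, SName} nor all of Part2 = {Color, SCity, Cost, Weight}, so the common attributes are not a superkey of either fragment. The join is lossy.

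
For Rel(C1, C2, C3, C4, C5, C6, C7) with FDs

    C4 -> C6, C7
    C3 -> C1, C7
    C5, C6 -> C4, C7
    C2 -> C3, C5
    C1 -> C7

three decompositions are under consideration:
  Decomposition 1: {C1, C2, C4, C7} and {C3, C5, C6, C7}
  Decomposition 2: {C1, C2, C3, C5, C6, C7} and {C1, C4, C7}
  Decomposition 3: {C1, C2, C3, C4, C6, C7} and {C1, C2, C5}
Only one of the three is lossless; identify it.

Decomposition 1: common = {C7}, closure = {C7} → lossy.
Decomposition 2: common = {C1, C7}, closure = {C1, C7} → lossy.
Decomposition 3: common = {C1, C2}, closure = {C1, C2, C3, C5, C7} → lossless.

Decomposition 3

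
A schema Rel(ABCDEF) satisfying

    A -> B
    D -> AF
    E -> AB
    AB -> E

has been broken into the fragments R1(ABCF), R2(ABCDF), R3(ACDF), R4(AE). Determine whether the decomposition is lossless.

Yes

Chase test. Columns are ABCDEF; row i has aⱼ where attribute j ∈ Ri, else bᵢⱼ.
Initial tableau (one row per fragment):
  row 1: a1 a2 a3 b14 b15 a6
  row 2: a1 a2 a3 a4 b25 a6
  row 3: a1 b32 a3 a4 b35 a6
  row 4: a1 b42 b43 b44 a5 b46
Rows 1 and 3 agree on A; apply A→B and equate their B entries.
Rows 1 and 4 agree on A; apply A→B and equate their B entries.
Rows 1 and 2 agree on AB; apply AB→E and equate their E entries.
Rows 1 and 3 agree on AB; apply AB→E and equate their E entries.
Rows 1 and 4 agree on AB; apply AB→E and equate their E entries.
Row 2 is now all distinguished symbols — the join is lossless.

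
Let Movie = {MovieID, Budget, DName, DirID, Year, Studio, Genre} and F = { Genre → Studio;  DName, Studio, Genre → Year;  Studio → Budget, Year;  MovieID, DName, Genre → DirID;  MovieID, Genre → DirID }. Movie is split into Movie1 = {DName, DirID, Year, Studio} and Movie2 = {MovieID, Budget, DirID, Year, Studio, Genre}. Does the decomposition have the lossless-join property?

No

Common attributes: Movie1 ∩ Movie2 = {DirID, Year, Studio}.
Closure of {DirID, Year, Studio}: Studio → Budget, Year applies, adding Budget. So (DirID, Year, Studio)⁺ = {Budget, DirID, Year, Studio}.
The closure contains neither all of Movie1 = {DName, DirID, Year, Studio} nor all of Movie2 = {MovieID, Budget, DirID, Year, Studio, Genre}, so the common attributes are not a superkey of either fragment. The join is lossy.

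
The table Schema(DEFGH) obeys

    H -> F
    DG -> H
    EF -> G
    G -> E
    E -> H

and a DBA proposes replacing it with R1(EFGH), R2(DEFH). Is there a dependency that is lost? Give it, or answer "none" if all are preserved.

H → F lies within R1.
DG → H: restricted closure across fragments reaches H.
EF → G lies within R1.
G → E lies within R1.
E → H lies within R1.
Every dependency is enforceable on the fragments, so the decomposition is dependency-preserving.

none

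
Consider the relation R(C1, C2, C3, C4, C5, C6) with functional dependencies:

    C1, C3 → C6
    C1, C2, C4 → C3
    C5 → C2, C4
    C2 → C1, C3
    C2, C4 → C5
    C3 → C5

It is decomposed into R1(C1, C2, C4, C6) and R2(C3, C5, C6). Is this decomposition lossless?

Common attributes: R1 ∩ R2 = {C6}.
No dependency enlarges {C6}, so (C6)⁺ = {C6}.
The closure contains neither all of R1 = {C1, C2, C4, C6} nor all of R2 = {C3, C5, C6}, so the common attributes are not a superkey of either fragment. The join is lossy.

No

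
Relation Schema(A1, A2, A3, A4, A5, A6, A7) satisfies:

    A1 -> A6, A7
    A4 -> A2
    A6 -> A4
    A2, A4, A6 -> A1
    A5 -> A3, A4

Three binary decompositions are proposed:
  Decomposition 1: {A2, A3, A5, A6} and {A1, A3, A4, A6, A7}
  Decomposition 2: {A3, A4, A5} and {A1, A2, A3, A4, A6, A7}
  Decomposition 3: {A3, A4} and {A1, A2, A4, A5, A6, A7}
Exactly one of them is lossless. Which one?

Decomposition 1: common = {A3, A6}, closure = {A1, A2, A3, A4, A6, A7} → lossless.
Decomposition 2: common = {A3, A4}, closure = {A2, A3, A4} → lossy.
Decomposition 3: common = {A4}, closure = {A2, A4} → lossy.

Decomposition 1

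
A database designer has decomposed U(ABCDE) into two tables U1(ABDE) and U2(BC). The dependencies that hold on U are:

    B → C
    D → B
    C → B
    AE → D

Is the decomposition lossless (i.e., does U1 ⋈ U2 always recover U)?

Yes

Common attributes: U1 ∩ U2 = {B}.
Closure of {B}: B → C applies, adding C. So (B)⁺ = {BC}.
This closure contains every attribute of U2, so U1 ∩ U2 → U2. The join is lossless.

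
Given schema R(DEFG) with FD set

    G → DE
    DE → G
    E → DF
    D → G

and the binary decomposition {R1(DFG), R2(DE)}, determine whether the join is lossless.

Yes

Common attributes: R1 ∩ R2 = {D}.
Closure of {D}: D → G applies, adding G; G → DE applies, adding E; E → DF applies, adding F. So (D)⁺ = {DEFG}.
This closure contains every attribute of R1, so R1 ∩ R2 → R1. The join is lossless.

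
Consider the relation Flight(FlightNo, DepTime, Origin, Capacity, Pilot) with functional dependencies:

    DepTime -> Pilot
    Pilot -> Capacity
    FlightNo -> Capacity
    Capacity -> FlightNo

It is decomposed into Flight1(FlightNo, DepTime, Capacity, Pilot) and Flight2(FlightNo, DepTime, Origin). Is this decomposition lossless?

Yes

Common attributes: Flight1 ∩ Flight2 = {FlightNo, DepTime}.
Closure of {FlightNo, DepTime}: DepTime → Pilot applies, adding Pilot; Pilot → Capacity applies, adding Capacity. So (FlightNo, DepTime)⁺ = {FlightNo, DepTime, Capacity, Pilot}.
This closure contains every attribute of Flight1, so Flight1 ∩ Flight2 → Flight1. The join is lossless.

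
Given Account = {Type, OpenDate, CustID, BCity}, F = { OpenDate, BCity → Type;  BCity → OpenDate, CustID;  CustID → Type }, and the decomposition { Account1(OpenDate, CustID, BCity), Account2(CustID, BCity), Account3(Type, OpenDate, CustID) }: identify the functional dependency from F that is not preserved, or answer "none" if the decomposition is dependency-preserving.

none

OpenDate, BCity → Type: restricted closure across fragments reaches Type.
BCity → OpenDate, CustID lies within Account1.
CustID → Type lies within Account3.
Every dependency is enforceable on the fragments, so the decomposition is dependency-preserving.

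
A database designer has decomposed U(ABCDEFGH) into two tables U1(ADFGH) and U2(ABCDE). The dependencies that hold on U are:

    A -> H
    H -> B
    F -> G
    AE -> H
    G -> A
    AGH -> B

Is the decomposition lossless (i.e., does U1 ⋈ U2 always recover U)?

Common attributes: U1 ∩ U2 = {AD}.
Closure of {AD}: A → H applies, adding H; H → B applies, adding B. So (AD)⁺ = {ABDH}.
The closure contains neither all of U1 = {ADFGH} nor all of U2 = {ABCDE}, so the common attributes are not a superkey of either fragment. The join is lossy.

No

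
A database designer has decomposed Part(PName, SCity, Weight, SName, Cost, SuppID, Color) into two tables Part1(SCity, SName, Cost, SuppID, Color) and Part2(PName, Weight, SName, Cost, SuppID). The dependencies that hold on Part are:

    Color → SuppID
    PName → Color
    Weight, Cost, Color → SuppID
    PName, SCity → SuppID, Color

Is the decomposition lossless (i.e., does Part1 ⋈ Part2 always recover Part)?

Common attributes: Part1 ∩ Part2 = {SName, Cost, SuppID}.
No dependency enlarges {SName, Cost, SuppID}, so (SName, Cost, SuppID)⁺ = {SName, Cost, SuppID}.
The closure contains neither all of Part1 = {SCity, SName, Cost, SuppID, Color} nor all of Part2 = {PName, Weight, SName, Cost, SuppID}, so the common attributes are not a superkey of either fragment. The join is lossy.

No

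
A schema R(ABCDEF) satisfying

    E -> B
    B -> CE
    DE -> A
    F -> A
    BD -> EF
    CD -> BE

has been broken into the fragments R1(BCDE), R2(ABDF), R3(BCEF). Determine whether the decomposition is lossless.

Yes

Chase test. Columns are ABCDEF; row i has aⱼ where attribute j ∈ Ri, else bᵢⱼ.
Initial tableau (one row per fragment):
  row 1: b11 a2 a3 a4 a5 b16
  row 2: a1 a2 b23 a4 b25 a6
  row 3: b31 a2 a3 b34 a5 a6
Rows 1 and 2 agree on B; apply B→CE and equate their CE entries.
Rows 1 and 2 agree on DE; apply DE→A and equate their A entries.
Rows 2 and 3 agree on F; apply F→A and equate their A entries.
Rows 1 and 2 agree on BD; apply BD→EF and equate their EF entries.
Row 1 is now all distinguished symbols — the join is lossless.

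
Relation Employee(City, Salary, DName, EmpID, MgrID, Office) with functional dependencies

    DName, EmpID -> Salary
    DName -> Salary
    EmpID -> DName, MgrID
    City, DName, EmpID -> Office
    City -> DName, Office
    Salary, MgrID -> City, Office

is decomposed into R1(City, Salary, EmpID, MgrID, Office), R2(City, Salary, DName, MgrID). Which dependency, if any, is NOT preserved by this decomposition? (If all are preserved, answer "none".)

DName, EmpID → Salary: restricted closure across fragments reaches Salary.
DName → Salary lies within R2.
EmpID → DName, MgrID: restricted closure across fragments reaches DName, MgrID.
City, DName, EmpID → Office: restricted closure across fragments reaches Office.
City → DName, Office: restricted closure across fragments reaches DName, Office.
Salary, MgrID → City, Office lies within R1.
Every dependency is enforceable on the fragments, so the decomposition is dependency-preserving.

none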